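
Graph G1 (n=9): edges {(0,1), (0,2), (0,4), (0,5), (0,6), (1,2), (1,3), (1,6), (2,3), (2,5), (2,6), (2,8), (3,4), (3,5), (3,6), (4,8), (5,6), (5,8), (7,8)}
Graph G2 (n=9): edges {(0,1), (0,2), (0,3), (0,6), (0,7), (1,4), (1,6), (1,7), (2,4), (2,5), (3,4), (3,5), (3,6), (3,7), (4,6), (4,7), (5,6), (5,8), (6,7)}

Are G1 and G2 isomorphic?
Yes, isomorphic

The graphs are isomorphic.
One valid mapping φ: V(G1) → V(G2): 0→4, 1→1, 2→6, 3→0, 4→2, 5→3, 6→7, 7→8, 8→5

Verify φ preserves adjacency — for each edge of G1, its image is an edge of G2:
  (0,1) → (φ(0),φ(1)) = (1,4) ∈ E(G2) ✓
  (0,2) → (φ(0),φ(2)) = (4,6) ∈ E(G2) ✓
  (0,4) → (φ(0),φ(4)) = (2,4) ∈ E(G2) ✓
  (0,5) → (φ(0),φ(5)) = (3,4) ∈ E(G2) ✓
  (0,6) → (φ(0),φ(6)) = (4,7) ∈ E(G2) ✓
  (1,2) → (φ(1),φ(2)) = (1,6) ∈ E(G2) ✓
  (1,3) → (φ(1),φ(3)) = (0,1) ∈ E(G2) ✓
  (1,6) → (φ(1),φ(6)) = (1,7) ∈ E(G2) ✓
  (2,3) → (φ(2),φ(3)) = (0,6) ∈ E(G2) ✓
  (2,5) → (φ(2),φ(5)) = (3,6) ∈ E(G2) ✓
  (2,6) → (φ(2),φ(6)) = (6,7) ∈ E(G2) ✓
  (2,8) → (φ(2),φ(8)) = (5,6) ∈ E(G2) ✓
  (3,4) → (φ(3),φ(4)) = (0,2) ∈ E(G2) ✓
  (3,5) → (φ(3),φ(5)) = (0,3) ∈ E(G2) ✓
  (3,6) → (φ(3),φ(6)) = (0,7) ∈ E(G2) ✓
  (4,8) → (φ(4),φ(8)) = (2,5) ∈ E(G2) ✓
  (5,6) → (φ(5),φ(6)) = (3,7) ∈ E(G2) ✓
  (5,8) → (φ(5),φ(8)) = (3,5) ∈ E(G2) ✓
  (7,8) → (φ(7),φ(8)) = (5,8) ∈ E(G2) ✓
All 19 edges of G1 map to edges of G2, and |E(G1)| = |E(G2)| = 19, so φ is a bijection on edges as well as vertices. Hence G1 ≅ G2.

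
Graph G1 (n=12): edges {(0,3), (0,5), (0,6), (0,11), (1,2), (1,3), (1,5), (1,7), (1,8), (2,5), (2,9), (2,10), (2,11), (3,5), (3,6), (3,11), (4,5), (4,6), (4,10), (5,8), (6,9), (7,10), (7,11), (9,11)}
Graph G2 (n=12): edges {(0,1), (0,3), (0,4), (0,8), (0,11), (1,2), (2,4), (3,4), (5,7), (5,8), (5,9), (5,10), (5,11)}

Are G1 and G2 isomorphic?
No, not isomorphic

The graphs are NOT isomorphic.

Connected components of G1: 1 component(s) with vertex sets [[0, 1, 2, 3, 4, 5, 6, 7, 8, 9, 10, 11]], sizes [12].
Connected components of G2: 2 component(s) with vertex sets [[6], [0, 1, 2, 3, 4, 5, 7, 8, 9, 10, 11]], sizes [1, 11].
The number of connected components (and the multiset of component sizes) is an isomorphism invariant — an isomorphism maps each component of G1 bijectively onto a component of G2. Since G1 has 1 component(s) and G2 has 2, they cannot be isomorphic.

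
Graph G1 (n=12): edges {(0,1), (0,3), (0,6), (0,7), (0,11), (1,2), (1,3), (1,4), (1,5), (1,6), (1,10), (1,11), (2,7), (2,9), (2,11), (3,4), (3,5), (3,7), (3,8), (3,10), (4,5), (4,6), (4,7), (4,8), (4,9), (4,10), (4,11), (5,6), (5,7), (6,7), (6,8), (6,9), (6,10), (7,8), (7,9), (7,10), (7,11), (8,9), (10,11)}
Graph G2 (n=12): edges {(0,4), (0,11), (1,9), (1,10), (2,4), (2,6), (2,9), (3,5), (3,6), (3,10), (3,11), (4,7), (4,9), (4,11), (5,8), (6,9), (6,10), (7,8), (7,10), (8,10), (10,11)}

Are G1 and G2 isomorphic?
No, not isomorphic

The graphs are NOT isomorphic.

Degrees in G1: deg(0)=5, deg(1)=8, deg(2)=4, deg(3)=7, deg(4)=9, deg(5)=5, deg(6)=8, deg(7)=10, deg(8)=5, deg(9)=5, deg(10)=6, deg(11)=6.
Sorted degree sequence of G1: [10, 9, 8, 8, 7, 6, 6, 5, 5, 5, 5, 4].
Degrees in G2: deg(0)=2, deg(1)=2, deg(2)=3, deg(3)=4, deg(4)=5, deg(5)=2, deg(6)=4, deg(7)=3, deg(8)=3, deg(9)=4, deg(10)=6, deg(11)=4.
Sorted degree sequence of G2: [6, 5, 4, 4, 4, 4, 3, 3, 3, 2, 2, 2].
The (sorted) degree sequence is an isomorphism invariant, so since G1 and G2 have different degree sequences they cannot be isomorphic.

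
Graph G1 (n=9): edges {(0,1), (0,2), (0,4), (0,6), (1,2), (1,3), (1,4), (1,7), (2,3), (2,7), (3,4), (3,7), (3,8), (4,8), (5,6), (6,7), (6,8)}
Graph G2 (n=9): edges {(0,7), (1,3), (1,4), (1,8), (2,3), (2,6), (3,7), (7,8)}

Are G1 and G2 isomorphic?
No, not isomorphic

The graphs are NOT isomorphic.

Connected components of G1: 1 component(s) with vertex sets [[0, 1, 2, 3, 4, 5, 6, 7, 8]], sizes [9].
Connected components of G2: 2 component(s) with vertex sets [[5], [0, 1, 2, 3, 4, 6, 7, 8]], sizes [1, 8].
The number of connected components (and the multiset of component sizes) is an isomorphism invariant — an isomorphism maps each component of G1 bijectively onto a component of G2. Since G1 has 1 component(s) and G2 has 2, they cannot be isomorphic.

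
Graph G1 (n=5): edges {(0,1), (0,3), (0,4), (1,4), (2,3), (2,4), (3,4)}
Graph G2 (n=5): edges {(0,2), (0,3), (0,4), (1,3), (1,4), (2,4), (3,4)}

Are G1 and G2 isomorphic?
Yes, isomorphic

The graphs are isomorphic.
One valid mapping φ: V(G1) → V(G2): 0→0, 1→2, 2→1, 3→3, 4→4

Verify φ preserves adjacency — for each edge of G1, its image is an edge of G2:
  (0,1) → (φ(0),φ(1)) = (0,2) ∈ E(G2) ✓
  (0,3) → (φ(0),φ(3)) = (0,3) ∈ E(G2) ✓
  (0,4) → (φ(0),φ(4)) = (0,4) ∈ E(G2) ✓
  (1,4) → (φ(1),φ(4)) = (2,4) ∈ E(G2) ✓
  (2,3) → (φ(2),φ(3)) = (1,3) ∈ E(G2) ✓
  (2,4) → (φ(2),φ(4)) = (1,4) ∈ E(G2) ✓
  (3,4) → (φ(3),φ(4)) = (3,4) ∈ E(G2) ✓
All 7 edges of G1 map to edges of G2, and |E(G1)| = |E(G2)| = 7, so φ is a bijection on edges as well as vertices. Hence G1 ≅ G2.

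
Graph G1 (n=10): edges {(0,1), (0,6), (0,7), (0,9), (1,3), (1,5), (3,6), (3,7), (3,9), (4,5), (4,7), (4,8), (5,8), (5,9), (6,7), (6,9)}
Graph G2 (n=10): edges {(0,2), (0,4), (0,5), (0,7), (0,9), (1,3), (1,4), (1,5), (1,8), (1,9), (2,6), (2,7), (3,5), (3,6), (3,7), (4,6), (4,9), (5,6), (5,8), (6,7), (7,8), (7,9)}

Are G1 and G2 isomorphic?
No, not isomorphic

The graphs are NOT isomorphic.

Counting triangles (3-cliques): G1 has 5, G2 has 9.
Triangle count is an isomorphism invariant, so differing triangle counts rule out isomorphism.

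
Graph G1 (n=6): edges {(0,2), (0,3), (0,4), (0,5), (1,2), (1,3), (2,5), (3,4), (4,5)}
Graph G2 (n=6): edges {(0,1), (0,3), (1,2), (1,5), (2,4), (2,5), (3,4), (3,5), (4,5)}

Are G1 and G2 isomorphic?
Yes, isomorphic

The graphs are isomorphic.
One valid mapping φ: V(G1) → V(G2): 0→5, 1→0, 2→3, 3→1, 4→2, 5→4

Verify φ preserves adjacency — for each edge of G1, its image is an edge of G2:
  (0,2) → (φ(0),φ(2)) = (3,5) ∈ E(G2) ✓
  (0,3) → (φ(0),φ(3)) = (1,5) ∈ E(G2) ✓
  (0,4) → (φ(0),φ(4)) = (2,5) ∈ E(G2) ✓
  (0,5) → (φ(0),φ(5)) = (4,5) ∈ E(G2) ✓
  (1,2) → (φ(1),φ(2)) = (0,3) ∈ E(G2) ✓
  (1,3) → (φ(1),φ(3)) = (0,1) ∈ E(G2) ✓
  (2,5) → (φ(2),φ(5)) = (3,4) ∈ E(G2) ✓
  (3,4) → (φ(3),φ(4)) = (1,2) ∈ E(G2) ✓
  (4,5) → (φ(4),φ(5)) = (2,4) ∈ E(G2) ✓
All 9 edges of G1 map to edges of G2, and |E(G1)| = |E(G2)| = 9, so φ is a bijection on edges as well as vertices. Hence G1 ≅ G2.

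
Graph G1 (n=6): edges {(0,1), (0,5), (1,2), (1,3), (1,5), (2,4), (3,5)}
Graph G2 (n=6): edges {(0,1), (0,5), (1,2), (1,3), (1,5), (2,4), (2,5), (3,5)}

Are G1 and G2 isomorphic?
No, not isomorphic

The graphs are NOT isomorphic.

Counting edges: G1 has 7 edge(s); G2 has 8 edge(s).
Edge count is an isomorphism invariant (a bijection on vertices induces a bijection on edges), so differing edge counts rule out isomorphism.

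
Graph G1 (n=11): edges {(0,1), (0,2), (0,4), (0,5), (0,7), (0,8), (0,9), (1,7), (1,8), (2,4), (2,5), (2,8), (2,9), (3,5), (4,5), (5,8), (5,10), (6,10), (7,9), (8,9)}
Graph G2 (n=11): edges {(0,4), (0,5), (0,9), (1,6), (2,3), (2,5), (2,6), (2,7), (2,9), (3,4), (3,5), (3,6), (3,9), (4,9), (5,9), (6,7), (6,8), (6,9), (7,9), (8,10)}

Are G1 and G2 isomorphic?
Yes, isomorphic

The graphs are isomorphic.
One valid mapping φ: V(G1) → V(G2): 0→9, 1→4, 2→2, 3→1, 4→7, 5→6, 6→10, 7→0, 8→3, 9→5, 10→8

Verify φ preserves adjacency — for each edge of G1, its image is an edge of G2:
  (0,1) → (φ(0),φ(1)) = (4,9) ∈ E(G2) ✓
  (0,2) → (φ(0),φ(2)) = (2,9) ∈ E(G2) ✓
  (0,4) → (φ(0),φ(4)) = (7,9) ∈ E(G2) ✓
  (0,5) → (φ(0),φ(5)) = (6,9) ∈ E(G2) ✓
  (0,7) → (φ(0),φ(7)) = (0,9) ∈ E(G2) ✓
  (0,8) → (φ(0),φ(8)) = (3,9) ∈ E(G2) ✓
  (0,9) → (φ(0),φ(9)) = (5,9) ∈ E(G2) ✓
  (1,7) → (φ(1),φ(7)) = (0,4) ∈ E(G2) ✓
  (1,8) → (φ(1),φ(8)) = (3,4) ∈ E(G2) ✓
  (2,4) → (φ(2),φ(4)) = (2,7) ∈ E(G2) ✓
  (2,5) → (φ(2),φ(5)) = (2,6) ∈ E(G2) ✓
  (2,8) → (φ(2),φ(8)) = (2,3) ∈ E(G2) ✓
  (2,9) → (φ(2),φ(9)) = (2,5) ∈ E(G2) ✓
  (3,5) → (φ(3),φ(5)) = (1,6) ∈ E(G2) ✓
  (4,5) → (φ(4),φ(5)) = (6,7) ∈ E(G2) ✓
  (5,8) → (φ(5),φ(8)) = (3,6) ∈ E(G2) ✓
  (5,10) → (φ(5),φ(10)) = (6,8) ∈ E(G2) ✓
  (6,10) → (φ(6),φ(10)) = (8,10) ∈ E(G2) ✓
  (7,9) → (φ(7),φ(9)) = (0,5) ∈ E(G2) ✓
  (8,9) → (φ(8),φ(9)) = (3,5) ∈ E(G2) ✓
All 20 edges of G1 map to edges of G2, and |E(G1)| = |E(G2)| = 20, so φ is a bijection on edges as well as vertices. Hence G1 ≅ G2.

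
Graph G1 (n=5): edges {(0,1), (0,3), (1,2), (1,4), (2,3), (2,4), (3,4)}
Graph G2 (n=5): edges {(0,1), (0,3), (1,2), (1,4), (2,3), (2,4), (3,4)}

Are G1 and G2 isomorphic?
Yes, isomorphic

The graphs are isomorphic.
One valid mapping φ: V(G1) → V(G2): 0→0, 1→3, 2→4, 3→1, 4→2

Verify φ preserves adjacency — for each edge of G1, its image is an edge of G2:
  (0,1) → (φ(0),φ(1)) = (0,3) ∈ E(G2) ✓
  (0,3) → (φ(0),φ(3)) = (0,1) ∈ E(G2) ✓
  (1,2) → (φ(1),φ(2)) = (3,4) ∈ E(G2) ✓
  (1,4) → (φ(1),φ(4)) = (2,3) ∈ E(G2) ✓
  (2,3) → (φ(2),φ(3)) = (1,4) ∈ E(G2) ✓
  (2,4) → (φ(2),φ(4)) = (2,4) ∈ E(G2) ✓
  (3,4) → (φ(3),φ(4)) = (1,2) ∈ E(G2) ✓
All 7 edges of G1 map to edges of G2, and |E(G1)| = |E(G2)| = 7, so φ is a bijection on edges as well as vertices. Hence G1 ≅ G2.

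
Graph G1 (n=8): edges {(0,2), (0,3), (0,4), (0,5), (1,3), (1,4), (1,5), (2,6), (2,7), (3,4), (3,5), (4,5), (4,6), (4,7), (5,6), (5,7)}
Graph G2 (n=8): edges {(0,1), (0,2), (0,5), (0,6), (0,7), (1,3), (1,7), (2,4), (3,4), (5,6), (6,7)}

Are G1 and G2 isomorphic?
No, not isomorphic

The graphs are NOT isomorphic.

Counting triangles (3-cliques): G1 has 9, G2 has 3.
Triangle count is an isomorphism invariant, so differing triangle counts rule out isomorphism.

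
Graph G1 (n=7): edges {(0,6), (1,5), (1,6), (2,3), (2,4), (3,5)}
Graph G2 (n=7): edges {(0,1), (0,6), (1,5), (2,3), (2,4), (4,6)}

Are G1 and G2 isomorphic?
Yes, isomorphic

The graphs are isomorphic.
One valid mapping φ: V(G1) → V(G2): 0→3, 1→4, 2→1, 3→0, 4→5, 5→6, 6→2

Verify φ preserves adjacency — for each edge of G1, its image is an edge of G2:
  (0,6) → (φ(0),φ(6)) = (2,3) ∈ E(G2) ✓
  (1,5) → (φ(1),φ(5)) = (4,6) ∈ E(G2) ✓
  (1,6) → (φ(1),φ(6)) = (2,4) ∈ E(G2) ✓
  (2,3) → (φ(2),φ(3)) = (0,1) ∈ E(G2) ✓
  (2,4) → (φ(2),φ(4)) = (1,5) ∈ E(G2) ✓
  (3,5) → (φ(3),φ(5)) = (0,6) ∈ E(G2) ✓
All 6 edges of G1 map to edges of G2, and |E(G1)| = |E(G2)| = 6, so φ is a bijection on edges as well as vertices. Hence G1 ≅ G2.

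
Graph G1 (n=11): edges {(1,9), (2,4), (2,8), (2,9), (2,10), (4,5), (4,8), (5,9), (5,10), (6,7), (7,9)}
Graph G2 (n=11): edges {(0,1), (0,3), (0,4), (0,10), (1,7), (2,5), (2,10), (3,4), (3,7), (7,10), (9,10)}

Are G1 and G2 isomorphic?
Yes, isomorphic

The graphs are isomorphic.
One valid mapping φ: V(G1) → V(G2): 0→8, 1→9, 2→0, 3→6, 4→3, 5→7, 6→5, 7→2, 8→4, 9→10, 10→1

Verify φ preserves adjacency — for each edge of G1, its image is an edge of G2:
  (1,9) → (φ(1),φ(9)) = (9,10) ∈ E(G2) ✓
  (2,4) → (φ(2),φ(4)) = (0,3) ∈ E(G2) ✓
  (2,8) → (φ(2),φ(8)) = (0,4) ∈ E(G2) ✓
  (2,9) → (φ(2),φ(9)) = (0,10) ∈ E(G2) ✓
  (2,10) → (φ(2),φ(10)) = (0,1) ∈ E(G2) ✓
  (4,5) → (φ(4),φ(5)) = (3,7) ∈ E(G2) ✓
  (4,8) → (φ(4),φ(8)) = (3,4) ∈ E(G2) ✓
  (5,9) → (φ(5),φ(9)) = (7,10) ∈ E(G2) ✓
  (5,10) → (φ(5),φ(10)) = (1,7) ∈ E(G2) ✓
  (6,7) → (φ(6),φ(7)) = (2,5) ∈ E(G2) ✓
  (7,9) → (φ(7),φ(9)) = (2,10) ∈ E(G2) ✓
All 11 edges of G1 map to edges of G2, and |E(G1)| = |E(G2)| = 11, so φ is a bijection on edges as well as vertices. Hence G1 ≅ G2.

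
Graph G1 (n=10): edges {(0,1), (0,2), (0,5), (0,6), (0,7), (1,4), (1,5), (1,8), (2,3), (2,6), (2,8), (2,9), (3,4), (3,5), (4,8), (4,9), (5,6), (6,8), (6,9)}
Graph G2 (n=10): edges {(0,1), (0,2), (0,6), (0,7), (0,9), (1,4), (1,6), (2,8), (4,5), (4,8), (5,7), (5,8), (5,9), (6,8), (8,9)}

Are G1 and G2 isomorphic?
No, not isomorphic

The graphs are NOT isomorphic.

Connected components of G1: 1 component(s) with vertex sets [[0, 1, 2, 3, 4, 5, 6, 7, 8, 9]], sizes [10].
Connected components of G2: 2 component(s) with vertex sets [[3], [0, 1, 2, 4, 5, 6, 7, 8, 9]], sizes [1, 9].
The number of connected components (and the multiset of component sizes) is an isomorphism invariant — an isomorphism maps each component of G1 bijectively onto a component of G2. Since G1 has 1 component(s) and G2 has 2, they cannot be isomorphic.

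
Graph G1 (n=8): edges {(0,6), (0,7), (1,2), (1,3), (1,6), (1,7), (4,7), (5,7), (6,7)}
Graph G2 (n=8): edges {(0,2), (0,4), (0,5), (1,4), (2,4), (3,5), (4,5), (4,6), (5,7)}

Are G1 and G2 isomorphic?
Yes, isomorphic

The graphs are isomorphic.
One valid mapping φ: V(G1) → V(G2): 0→2, 1→5, 2→3, 3→7, 4→1, 5→6, 6→0, 7→4

Verify φ preserves adjacency — for each edge of G1, its image is an edge of G2:
  (0,6) → (φ(0),φ(6)) = (0,2) ∈ E(G2) ✓
  (0,7) → (φ(0),φ(7)) = (2,4) ∈ E(G2) ✓
  (1,2) → (φ(1),φ(2)) = (3,5) ∈ E(G2) ✓
  (1,3) → (φ(1),φ(3)) = (5,7) ∈ E(G2) ✓
  (1,6) → (φ(1),φ(6)) = (0,5) ∈ E(G2) ✓
  (1,7) → (φ(1),φ(7)) = (4,5) ∈ E(G2) ✓
  (4,7) → (φ(4),φ(7)) = (1,4) ∈ E(G2) ✓
  (5,7) → (φ(5),φ(7)) = (4,6) ∈ E(G2) ✓
  (6,7) → (φ(6),φ(7)) = (0,4) ∈ E(G2) ✓
All 9 edges of G1 map to edges of G2, and |E(G1)| = |E(G2)| = 9, so φ is a bijection on edges as well as vertices. Hence G1 ≅ G2.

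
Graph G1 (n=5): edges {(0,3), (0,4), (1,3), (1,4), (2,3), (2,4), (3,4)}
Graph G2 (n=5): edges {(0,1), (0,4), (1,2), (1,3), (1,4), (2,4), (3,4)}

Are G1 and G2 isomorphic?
Yes, isomorphic

The graphs are isomorphic.
One valid mapping φ: V(G1) → V(G2): 0→0, 1→2, 2→3, 3→1, 4→4

Verify φ preserves adjacency — for each edge of G1, its image is an edge of G2:
  (0,3) → (φ(0),φ(3)) = (0,1) ∈ E(G2) ✓
  (0,4) → (φ(0),φ(4)) = (0,4) ∈ E(G2) ✓
  (1,3) → (φ(1),φ(3)) = (1,2) ∈ E(G2) ✓
  (1,4) → (φ(1),φ(4)) = (2,4) ∈ E(G2) ✓
  (2,3) → (φ(2),φ(3)) = (1,3) ∈ E(G2) ✓
  (2,4) → (φ(2),φ(4)) = (3,4) ∈ E(G2) ✓
  (3,4) → (φ(3),φ(4)) = (1,4) ∈ E(G2) ✓
All 7 edges of G1 map to edges of G2, and |E(G1)| = |E(G2)| = 7, so φ is a bijection on edges as well as vertices. Hence G1 ≅ G2.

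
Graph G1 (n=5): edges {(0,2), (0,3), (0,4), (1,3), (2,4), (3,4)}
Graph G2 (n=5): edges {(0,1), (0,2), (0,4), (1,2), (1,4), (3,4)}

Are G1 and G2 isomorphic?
Yes, isomorphic

The graphs are isomorphic.
One valid mapping φ: V(G1) → V(G2): 0→0, 1→3, 2→2, 3→4, 4→1

Verify φ preserves adjacency — for each edge of G1, its image is an edge of G2:
  (0,2) → (φ(0),φ(2)) = (0,2) ∈ E(G2) ✓
  (0,3) → (φ(0),φ(3)) = (0,4) ∈ E(G2) ✓
  (0,4) → (φ(0),φ(4)) = (0,1) ∈ E(G2) ✓
  (1,3) → (φ(1),φ(3)) = (3,4) ∈ E(G2) ✓
  (2,4) → (φ(2),φ(4)) = (1,2) ∈ E(G2) ✓
  (3,4) → (φ(3),φ(4)) = (1,4) ∈ E(G2) ✓
All 6 edges of G1 map to edges of G2, and |E(G1)| = |E(G2)| = 6, so φ is a bijection on edges as well as vertices. Hence G1 ≅ G2.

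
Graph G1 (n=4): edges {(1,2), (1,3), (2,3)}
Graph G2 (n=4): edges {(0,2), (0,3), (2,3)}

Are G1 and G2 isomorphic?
Yes, isomorphic

The graphs are isomorphic.
One valid mapping φ: V(G1) → V(G2): 0→1, 1→2, 2→3, 3→0

Verify φ preserves adjacency — for each edge of G1, its image is an edge of G2:
  (1,2) → (φ(1),φ(2)) = (2,3) ∈ E(G2) ✓
  (1,3) → (φ(1),φ(3)) = (0,2) ∈ E(G2) ✓
  (2,3) → (φ(2),φ(3)) = (0,3) ∈ E(G2) ✓
All 3 edges of G1 map to edges of G2, and |E(G1)| = |E(G2)| = 3, so φ is a bijection on edges as well as vertices. Hence G1 ≅ G2.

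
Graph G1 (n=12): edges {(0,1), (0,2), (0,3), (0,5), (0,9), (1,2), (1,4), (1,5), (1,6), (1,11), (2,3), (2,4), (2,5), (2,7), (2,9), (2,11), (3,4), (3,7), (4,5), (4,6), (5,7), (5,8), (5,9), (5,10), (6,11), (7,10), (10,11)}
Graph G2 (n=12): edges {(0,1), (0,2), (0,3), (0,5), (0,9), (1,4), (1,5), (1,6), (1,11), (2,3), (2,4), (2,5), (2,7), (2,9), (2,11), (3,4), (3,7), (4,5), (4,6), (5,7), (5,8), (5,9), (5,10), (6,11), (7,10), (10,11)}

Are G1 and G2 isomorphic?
No, not isomorphic

The graphs are NOT isomorphic.

Counting edges: G1 has 27 edge(s); G2 has 26 edge(s).
Edge count is an isomorphism invariant (a bijection on vertices induces a bijection on edges), so differing edge counts rule out isomorphism.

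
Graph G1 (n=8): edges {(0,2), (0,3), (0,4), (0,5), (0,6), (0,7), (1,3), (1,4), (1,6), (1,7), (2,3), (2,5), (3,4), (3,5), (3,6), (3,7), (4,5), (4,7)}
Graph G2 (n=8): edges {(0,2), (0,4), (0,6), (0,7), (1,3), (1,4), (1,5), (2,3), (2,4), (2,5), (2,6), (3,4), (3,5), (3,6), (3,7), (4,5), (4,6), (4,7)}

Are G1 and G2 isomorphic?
Yes, isomorphic

The graphs are isomorphic.
One valid mapping φ: V(G1) → V(G2): 0→3, 1→0, 2→1, 3→4, 4→2, 5→5, 6→7, 7→6

Verify φ preserves adjacency — for each edge of G1, its image is an edge of G2:
  (0,2) → (φ(0),φ(2)) = (1,3) ∈ E(G2) ✓
  (0,3) → (φ(0),φ(3)) = (3,4) ∈ E(G2) ✓
  (0,4) → (φ(0),φ(4)) = (2,3) ∈ E(G2) ✓
  (0,5) → (φ(0),φ(5)) = (3,5) ∈ E(G2) ✓
  (0,6) → (φ(0),φ(6)) = (3,7) ∈ E(G2) ✓
  (0,7) → (φ(0),φ(7)) = (3,6) ∈ E(G2) ✓
  (1,3) → (φ(1),φ(3)) = (0,4) ∈ E(G2) ✓
  (1,4) → (φ(1),φ(4)) = (0,2) ∈ E(G2) ✓
  (1,6) → (φ(1),φ(6)) = (0,7) ∈ E(G2) ✓
  (1,7) → (φ(1),φ(7)) = (0,6) ∈ E(G2) ✓
  (2,3) → (φ(2),φ(3)) = (1,4) ∈ E(G2) ✓
  (2,5) → (φ(2),φ(5)) = (1,5) ∈ E(G2) ✓
  (3,4) → (φ(3),φ(4)) = (2,4) ∈ E(G2) ✓
  (3,5) → (φ(3),φ(5)) = (4,5) ∈ E(G2) ✓
  (3,6) → (φ(3),φ(6)) = (4,7) ∈ E(G2) ✓
  (3,7) → (φ(3),φ(7)) = (4,6) ∈ E(G2) ✓
  (4,5) → (φ(4),φ(5)) = (2,5) ∈ E(G2) ✓
  (4,7) → (φ(4),φ(7)) = (2,6) ∈ E(G2) ✓
All 18 edges of G1 map to edges of G2, and |E(G1)| = |E(G2)| = 18, so φ is a bijection on edges as well as vertices. Hence G1 ≅ G2.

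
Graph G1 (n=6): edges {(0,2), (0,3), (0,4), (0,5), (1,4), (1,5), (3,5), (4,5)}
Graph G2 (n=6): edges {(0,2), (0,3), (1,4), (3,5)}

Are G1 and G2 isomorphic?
No, not isomorphic

The graphs are NOT isomorphic.

Connected components of G1: 1 component(s) with vertex sets [[0, 1, 2, 3, 4, 5]], sizes [6].
Connected components of G2: 2 component(s) with vertex sets [[1, 4], [0, 2, 3, 5]], sizes [2, 4].
The number of connected components (and the multiset of component sizes) is an isomorphism invariant — an isomorphism maps each component of G1 bijectively onto a component of G2. Since G1 has 1 component(s) and G2 has 2, they cannot be isomorphic.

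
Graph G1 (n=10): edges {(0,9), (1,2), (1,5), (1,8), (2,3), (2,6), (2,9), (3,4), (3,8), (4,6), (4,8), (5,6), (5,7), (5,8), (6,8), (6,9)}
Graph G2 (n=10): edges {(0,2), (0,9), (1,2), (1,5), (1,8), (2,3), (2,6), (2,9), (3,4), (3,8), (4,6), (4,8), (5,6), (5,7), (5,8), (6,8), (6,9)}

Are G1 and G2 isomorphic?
No, not isomorphic

The graphs are NOT isomorphic.

Counting edges: G1 has 16 edge(s); G2 has 17 edge(s).
Edge count is an isomorphism invariant (a bijection on vertices induces a bijection on edges), so differing edge counts rule out isomorphism.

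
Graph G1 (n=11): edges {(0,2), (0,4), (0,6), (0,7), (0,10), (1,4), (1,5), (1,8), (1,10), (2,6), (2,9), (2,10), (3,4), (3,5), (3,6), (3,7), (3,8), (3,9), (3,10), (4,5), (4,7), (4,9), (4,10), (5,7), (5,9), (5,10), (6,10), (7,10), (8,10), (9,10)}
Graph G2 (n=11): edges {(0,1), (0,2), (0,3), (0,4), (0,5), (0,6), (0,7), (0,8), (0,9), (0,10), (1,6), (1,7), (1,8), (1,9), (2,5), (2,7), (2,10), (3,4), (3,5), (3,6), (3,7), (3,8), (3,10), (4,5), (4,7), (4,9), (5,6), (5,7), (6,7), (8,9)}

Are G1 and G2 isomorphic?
Yes, isomorphic

The graphs are isomorphic.
One valid mapping φ: V(G1) → V(G2): 0→1, 1→2, 2→9, 3→3, 4→7, 5→5, 6→8, 7→6, 8→10, 9→4, 10→0

Verify φ preserves adjacency — for each edge of G1, its image is an edge of G2:
  (0,2) → (φ(0),φ(2)) = (1,9) ∈ E(G2) ✓
  (0,4) → (φ(0),φ(4)) = (1,7) ∈ E(G2) ✓
  (0,6) → (φ(0),φ(6)) = (1,8) ∈ E(G2) ✓
  (0,7) → (φ(0),φ(7)) = (1,6) ∈ E(G2) ✓
  (0,10) → (φ(0),φ(10)) = (0,1) ∈ E(G2) ✓
  (1,4) → (φ(1),φ(4)) = (2,7) ∈ E(G2) ✓
  (1,5) → (φ(1),φ(5)) = (2,5) ∈ E(G2) ✓
  (1,8) → (φ(1),φ(8)) = (2,10) ∈ E(G2) ✓
  (1,10) → (φ(1),φ(10)) = (0,2) ∈ E(G2) ✓
  (2,6) → (φ(2),φ(6)) = (8,9) ∈ E(G2) ✓
  (2,9) → (φ(2),φ(9)) = (4,9) ∈ E(G2) ✓
  (2,10) → (φ(2),φ(10)) = (0,9) ∈ E(G2) ✓
  (3,4) → (φ(3),φ(4)) = (3,7) ∈ E(G2) ✓
  (3,5) → (φ(3),φ(5)) = (3,5) ∈ E(G2) ✓
  (3,6) → (φ(3),φ(6)) = (3,8) ∈ E(G2) ✓
  (3,7) → (φ(3),φ(7)) = (3,6) ∈ E(G2) ✓
  (3,8) → (φ(3),φ(8)) = (3,10) ∈ E(G2) ✓
  (3,9) → (φ(3),φ(9)) = (3,4) ∈ E(G2) ✓
  (3,10) → (φ(3),φ(10)) = (0,3) ∈ E(G2) ✓
  (4,5) → (φ(4),φ(5)) = (5,7) ∈ E(G2) ✓
  (4,7) → (φ(4),φ(7)) = (6,7) ∈ E(G2) ✓
  (4,9) → (φ(4),φ(9)) = (4,7) ∈ E(G2) ✓
  (4,10) → (φ(4),φ(10)) = (0,7) ∈ E(G2) ✓
  (5,7) → (φ(5),φ(7)) = (5,6) ∈ E(G2) ✓
  (5,9) → (φ(5),φ(9)) = (4,5) ∈ E(G2) ✓
  (5,10) → (φ(5),φ(10)) = (0,5) ∈ E(G2) ✓
  (6,10) → (φ(6),φ(10)) = (0,8) ∈ E(G2) ✓
  (7,10) → (φ(7),φ(10)) = (0,6) ∈ E(G2) ✓
  (8,10) → (φ(8),φ(10)) = (0,10) ∈ E(G2) ✓
  (9,10) → (φ(9),φ(10)) = (0,4) ∈ E(G2) ✓
All 30 edges of G1 map to edges of G2, and |E(G1)| = |E(G2)| = 30, so φ is a bijection on edges as well as vertices. Hence G1 ≅ G2.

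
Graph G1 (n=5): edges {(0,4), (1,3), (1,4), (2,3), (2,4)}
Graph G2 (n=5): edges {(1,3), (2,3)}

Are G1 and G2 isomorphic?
No, not isomorphic

The graphs are NOT isomorphic.

Connected components of G1: 1 component(s) with vertex sets [[0, 1, 2, 3, 4]], sizes [5].
Connected components of G2: 3 component(s) with vertex sets [[0], [4], [1, 2, 3]], sizes [1, 1, 3].
The number of connected components (and the multiset of component sizes) is an isomorphism invariant — an isomorphism maps each component of G1 bijectively onto a component of G2. Since G1 has 1 component(s) and G2 has 3, they cannot be isomorphic.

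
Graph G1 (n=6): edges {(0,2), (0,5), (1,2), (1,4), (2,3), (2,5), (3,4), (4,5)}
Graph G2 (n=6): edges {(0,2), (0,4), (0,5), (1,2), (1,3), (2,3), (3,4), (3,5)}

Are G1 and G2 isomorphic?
Yes, isomorphic

The graphs are isomorphic.
One valid mapping φ: V(G1) → V(G2): 0→1, 1→5, 2→3, 3→4, 4→0, 5→2

Verify φ preserves adjacency — for each edge of G1, its image is an edge of G2:
  (0,2) → (φ(0),φ(2)) = (1,3) ∈ E(G2) ✓
  (0,5) → (φ(0),φ(5)) = (1,2) ∈ E(G2) ✓
  (1,2) → (φ(1),φ(2)) = (3,5) ∈ E(G2) ✓
  (1,4) → (φ(1),φ(4)) = (0,5) ∈ E(G2) ✓
  (2,3) → (φ(2),φ(3)) = (3,4) ∈ E(G2) ✓
  (2,5) → (φ(2),φ(5)) = (2,3) ∈ E(G2) ✓
  (3,4) → (φ(3),φ(4)) = (0,4) ∈ E(G2) ✓
  (4,5) → (φ(4),φ(5)) = (0,2) ∈ E(G2) ✓
All 8 edges of G1 map to edges of G2, and |E(G1)| = |E(G2)| = 8, so φ is a bijection on edges as well as vertices. Hence G1 ≅ G2.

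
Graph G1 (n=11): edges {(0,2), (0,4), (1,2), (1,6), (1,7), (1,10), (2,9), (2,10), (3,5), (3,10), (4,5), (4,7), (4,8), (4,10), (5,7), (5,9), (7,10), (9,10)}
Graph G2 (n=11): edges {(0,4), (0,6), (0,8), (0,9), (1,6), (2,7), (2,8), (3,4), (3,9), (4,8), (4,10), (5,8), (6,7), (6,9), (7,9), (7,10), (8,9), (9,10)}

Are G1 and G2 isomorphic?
Yes, isomorphic

The graphs are isomorphic.
One valid mapping φ: V(G1) → V(G2): 0→2, 1→6, 2→7, 3→3, 4→8, 5→4, 6→1, 7→0, 8→5, 9→10, 10→9

Verify φ preserves adjacency — for each edge of G1, its image is an edge of G2:
  (0,2) → (φ(0),φ(2)) = (2,7) ∈ E(G2) ✓
  (0,4) → (φ(0),φ(4)) = (2,8) ∈ E(G2) ✓
  (1,2) → (φ(1),φ(2)) = (6,7) ∈ E(G2) ✓
  (1,6) → (φ(1),φ(6)) = (1,6) ∈ E(G2) ✓
  (1,7) → (φ(1),φ(7)) = (0,6) ∈ E(G2) ✓
  (1,10) → (φ(1),φ(10)) = (6,9) ∈ E(G2) ✓
  (2,9) → (φ(2),φ(9)) = (7,10) ∈ E(G2) ✓
  (2,10) → (φ(2),φ(10)) = (7,9) ∈ E(G2) ✓
  (3,5) → (φ(3),φ(5)) = (3,4) ∈ E(G2) ✓
  (3,10) → (φ(3),φ(10)) = (3,9) ∈ E(G2) ✓
  (4,5) → (φ(4),φ(5)) = (4,8) ∈ E(G2) ✓
  (4,7) → (φ(4),φ(7)) = (0,8) ∈ E(G2) ✓
  (4,8) → (φ(4),φ(8)) = (5,8) ∈ E(G2) ✓
  (4,10) → (φ(4),φ(10)) = (8,9) ∈ E(G2) ✓
  (5,7) → (φ(5),φ(7)) = (0,4) ∈ E(G2) ✓
  (5,9) → (φ(5),φ(9)) = (4,10) ∈ E(G2) ✓
  (7,10) → (φ(7),φ(10)) = (0,9) ∈ E(G2) ✓
  (9,10) → (φ(9),φ(10)) = (9,10) ∈ E(G2) ✓
All 18 edges of G1 map to edges of G2, and |E(G1)| = |E(G2)| = 18, so φ is a bijection on edges as well as vertices. Hence G1 ≅ G2.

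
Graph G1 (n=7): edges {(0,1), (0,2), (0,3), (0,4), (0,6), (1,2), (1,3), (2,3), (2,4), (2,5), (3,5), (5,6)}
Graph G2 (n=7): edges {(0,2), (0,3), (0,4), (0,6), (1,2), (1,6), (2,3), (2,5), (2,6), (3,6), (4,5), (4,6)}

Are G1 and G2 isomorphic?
Yes, isomorphic

The graphs are isomorphic.
One valid mapping φ: V(G1) → V(G2): 0→2, 1→3, 2→6, 3→0, 4→1, 5→4, 6→5

Verify φ preserves adjacency — for each edge of G1, its image is an edge of G2:
  (0,1) → (φ(0),φ(1)) = (2,3) ∈ E(G2) ✓
  (0,2) → (φ(0),φ(2)) = (2,6) ∈ E(G2) ✓
  (0,3) → (φ(0),φ(3)) = (0,2) ∈ E(G2) ✓
  (0,4) → (φ(0),φ(4)) = (1,2) ∈ E(G2) ✓
  (0,6) → (φ(0),φ(6)) = (2,5) ∈ E(G2) ✓
  (1,2) → (φ(1),φ(2)) = (3,6) ∈ E(G2) ✓
  (1,3) → (φ(1),φ(3)) = (0,3) ∈ E(G2) ✓
  (2,3) → (φ(2),φ(3)) = (0,6) ∈ E(G2) ✓
  (2,4) → (φ(2),φ(4)) = (1,6) ∈ E(G2) ✓
  (2,5) → (φ(2),φ(5)) = (4,6) ∈ E(G2) ✓
  (3,5) → (φ(3),φ(5)) = (0,4) ∈ E(G2) ✓
  (5,6) → (φ(5),φ(6)) = (4,5) ∈ E(G2) ✓
All 12 edges of G1 map to edges of G2, and |E(G1)| = |E(G2)| = 12, so φ is a bijection on edges as well as vertices. Hence G1 ≅ G2.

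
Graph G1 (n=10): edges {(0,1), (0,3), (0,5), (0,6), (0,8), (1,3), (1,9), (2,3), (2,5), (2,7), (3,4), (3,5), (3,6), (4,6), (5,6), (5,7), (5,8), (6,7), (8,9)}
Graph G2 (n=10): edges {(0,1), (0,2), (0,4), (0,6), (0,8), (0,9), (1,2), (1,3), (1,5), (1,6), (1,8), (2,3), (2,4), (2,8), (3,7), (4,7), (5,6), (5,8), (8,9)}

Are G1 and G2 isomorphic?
Yes, isomorphic

The graphs are isomorphic.
One valid mapping φ: V(G1) → V(G2): 0→2, 1→4, 2→6, 3→0, 4→9, 5→1, 6→8, 7→5, 8→3, 9→7

Verify φ preserves adjacency — for each edge of G1, its image is an edge of G2:
  (0,1) → (φ(0),φ(1)) = (2,4) ∈ E(G2) ✓
  (0,3) → (φ(0),φ(3)) = (0,2) ∈ E(G2) ✓
  (0,5) → (φ(0),φ(5)) = (1,2) ∈ E(G2) ✓
  (0,6) → (φ(0),φ(6)) = (2,8) ∈ E(G2) ✓
  (0,8) → (φ(0),φ(8)) = (2,3) ∈ E(G2) ✓
  (1,3) → (φ(1),φ(3)) = (0,4) ∈ E(G2) ✓
  (1,9) → (φ(1),φ(9)) = (4,7) ∈ E(G2) ✓
  (2,3) → (φ(2),φ(3)) = (0,6) ∈ E(G2) ✓
  (2,5) → (φ(2),φ(5)) = (1,6) ∈ E(G2) ✓
  (2,7) → (φ(2),φ(7)) = (5,6) ∈ E(G2) ✓
  (3,4) → (φ(3),φ(4)) = (0,9) ∈ E(G2) ✓
  (3,5) → (φ(3),φ(5)) = (0,1) ∈ E(G2) ✓
  (3,6) → (φ(3),φ(6)) = (0,8) ∈ E(G2) ✓
  (4,6) → (φ(4),φ(6)) = (8,9) ∈ E(G2) ✓
  (5,6) → (φ(5),φ(6)) = (1,8) ∈ E(G2) ✓
  (5,7) → (φ(5),φ(7)) = (1,5) ∈ E(G2) ✓
  (5,8) → (φ(5),φ(8)) = (1,3) ∈ E(G2) ✓
  (6,7) → (φ(6),φ(7)) = (5,8) ∈ E(G2) ✓
  (8,9) → (φ(8),φ(9)) = (3,7) ∈ E(G2) ✓
All 19 edges of G1 map to edges of G2, and |E(G1)| = |E(G2)| = 19, so φ is a bijection on edges as well as vertices. Hence G1 ≅ G2.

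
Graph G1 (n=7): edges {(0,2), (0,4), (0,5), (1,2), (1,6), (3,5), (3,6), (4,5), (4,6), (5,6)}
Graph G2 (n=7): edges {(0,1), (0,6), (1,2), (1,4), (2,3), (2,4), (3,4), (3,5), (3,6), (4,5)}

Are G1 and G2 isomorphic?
Yes, isomorphic

The graphs are isomorphic.
One valid mapping φ: V(G1) → V(G2): 0→1, 1→6, 2→0, 3→5, 4→2, 5→4, 6→3

Verify φ preserves adjacency — for each edge of G1, its image is an edge of G2:
  (0,2) → (φ(0),φ(2)) = (0,1) ∈ E(G2) ✓
  (0,4) → (φ(0),φ(4)) = (1,2) ∈ E(G2) ✓
  (0,5) → (φ(0),φ(5)) = (1,4) ∈ E(G2) ✓
  (1,2) → (φ(1),φ(2)) = (0,6) ∈ E(G2) ✓
  (1,6) → (φ(1),φ(6)) = (3,6) ∈ E(G2) ✓
  (3,5) → (φ(3),φ(5)) = (4,5) ∈ E(G2) ✓
  (3,6) → (φ(3),φ(6)) = (3,5) ∈ E(G2) ✓
  (4,5) → (φ(4),φ(5)) = (2,4) ∈ E(G2) ✓
  (4,6) → (φ(4),φ(6)) = (2,3) ∈ E(G2) ✓
  (5,6) → (φ(5),φ(6)) = (3,4) ∈ E(G2) ✓
All 10 edges of G1 map to edges of G2, and |E(G1)| = |E(G2)| = 10, so φ is a bijection on edges as well as vertices. Hence G1 ≅ G2.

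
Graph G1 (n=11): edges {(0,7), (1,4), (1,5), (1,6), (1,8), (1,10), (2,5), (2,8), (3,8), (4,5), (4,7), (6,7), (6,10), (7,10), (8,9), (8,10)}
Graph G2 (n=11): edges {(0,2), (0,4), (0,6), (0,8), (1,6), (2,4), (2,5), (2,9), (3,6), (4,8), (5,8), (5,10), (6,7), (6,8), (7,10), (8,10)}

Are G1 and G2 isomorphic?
Yes, isomorphic

The graphs are isomorphic.
One valid mapping φ: V(G1) → V(G2): 0→9, 1→8, 2→7, 3→3, 4→5, 5→10, 6→4, 7→2, 8→6, 9→1, 10→0

Verify φ preserves adjacency — for each edge of G1, its image is an edge of G2:
  (0,7) → (φ(0),φ(7)) = (2,9) ∈ E(G2) ✓
  (1,4) → (φ(1),φ(4)) = (5,8) ∈ E(G2) ✓
  (1,5) → (φ(1),φ(5)) = (8,10) ∈ E(G2) ✓
  (1,6) → (φ(1),φ(6)) = (4,8) ∈ E(G2) ✓
  (1,8) → (φ(1),φ(8)) = (6,8) ∈ E(G2) ✓
  (1,10) → (φ(1),φ(10)) = (0,8) ∈ E(G2) ✓
  (2,5) → (φ(2),φ(5)) = (7,10) ∈ E(G2) ✓
  (2,8) → (φ(2),φ(8)) = (6,7) ∈ E(G2) ✓
  (3,8) → (φ(3),φ(8)) = (3,6) ∈ E(G2) ✓
  (4,5) → (φ(4),φ(5)) = (5,10) ∈ E(G2) ✓
  (4,7) → (φ(4),φ(7)) = (2,5) ∈ E(G2) ✓
  (6,7) → (φ(6),φ(7)) = (2,4) ∈ E(G2) ✓
  (6,10) → (φ(6),φ(10)) = (0,4) ∈ E(G2) ✓
  (7,10) → (φ(7),φ(10)) = (0,2) ∈ E(G2) ✓
  (8,9) → (φ(8),φ(9)) = (1,6) ∈ E(G2) ✓
  (8,10) → (φ(8),φ(10)) = (0,6) ∈ E(G2) ✓
All 16 edges of G1 map to edges of G2, and |E(G1)| = |E(G2)| = 16, so φ is a bijection on edges as well as vertices. Hence G1 ≅ G2.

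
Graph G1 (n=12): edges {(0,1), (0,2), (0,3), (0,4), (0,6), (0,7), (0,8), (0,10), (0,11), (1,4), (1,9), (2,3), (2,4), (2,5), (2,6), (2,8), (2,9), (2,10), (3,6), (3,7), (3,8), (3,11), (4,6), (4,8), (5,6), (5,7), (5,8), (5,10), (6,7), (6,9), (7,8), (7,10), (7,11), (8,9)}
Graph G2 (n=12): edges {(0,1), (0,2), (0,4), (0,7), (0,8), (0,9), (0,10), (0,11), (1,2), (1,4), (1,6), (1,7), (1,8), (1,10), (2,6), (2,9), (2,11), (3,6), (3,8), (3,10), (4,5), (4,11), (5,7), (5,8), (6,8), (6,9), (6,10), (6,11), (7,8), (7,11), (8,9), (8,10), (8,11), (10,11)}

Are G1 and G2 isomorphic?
Yes, isomorphic

The graphs are isomorphic.
One valid mapping φ: V(G1) → V(G2): 0→8, 1→5, 2→0, 3→10, 4→7, 5→2, 6→1, 7→6, 8→11, 9→4, 10→9, 11→3

Verify φ preserves adjacency — for each edge of G1, its image is an edge of G2:
  (0,1) → (φ(0),φ(1)) = (5,8) ∈ E(G2) ✓
  (0,2) → (φ(0),φ(2)) = (0,8) ∈ E(G2) ✓
  (0,3) → (φ(0),φ(3)) = (8,10) ∈ E(G2) ✓
  (0,4) → (φ(0),φ(4)) = (7,8) ∈ E(G2) ✓
  (0,6) → (φ(0),φ(6)) = (1,8) ∈ E(G2) ✓
  (0,7) → (φ(0),φ(7)) = (6,8) ∈ E(G2) ✓
  (0,8) → (φ(0),φ(8)) = (8,11) ∈ E(G2) ✓
  (0,10) → (φ(0),φ(10)) = (8,9) ∈ E(G2) ✓
  (0,11) → (φ(0),φ(11)) = (3,8) ∈ E(G2) ✓
  (1,4) → (φ(1),φ(4)) = (5,7) ∈ E(G2) ✓
  (1,9) → (φ(1),φ(9)) = (4,5) ∈ E(G2) ✓
  (2,3) → (φ(2),φ(3)) = (0,10) ∈ E(G2) ✓
  (2,4) → (φ(2),φ(4)) = (0,7) ∈ E(G2) ✓
  (2,5) → (φ(2),φ(5)) = (0,2) ∈ E(G2) ✓
  (2,6) → (φ(2),φ(6)) = (0,1) ∈ E(G2) ✓
  (2,8) → (φ(2),φ(8)) = (0,11) ∈ E(G2) ✓
  (2,9) → (φ(2),φ(9)) = (0,4) ∈ E(G2) ✓
  (2,10) → (φ(2),φ(10)) = (0,9) ∈ E(G2) ✓
  (3,6) → (φ(3),φ(6)) = (1,10) ∈ E(G2) ✓
  (3,7) → (φ(3),φ(7)) = (6,10) ∈ E(G2) ✓
  (3,8) → (φ(3),φ(8)) = (10,11) ∈ E(G2) ✓
  (3,11) → (φ(3),φ(11)) = (3,10) ∈ E(G2) ✓
  (4,6) → (φ(4),φ(6)) = (1,7) ∈ E(G2) ✓
  (4,8) → (φ(4),φ(8)) = (7,11) ∈ E(G2) ✓
  (5,6) → (φ(5),φ(6)) = (1,2) ∈ E(G2) ✓
  (5,7) → (φ(5),φ(7)) = (2,6) ∈ E(G2) ✓
  (5,8) → (φ(5),φ(8)) = (2,11) ∈ E(G2) ✓
  (5,10) → (φ(5),φ(10)) = (2,9) ∈ E(G2) ✓
  (6,7) → (φ(6),φ(7)) = (1,6) ∈ E(G2) ✓
  (6,9) → (φ(6),φ(9)) = (1,4) ∈ E(G2) ✓
  (7,8) → (φ(7),φ(8)) = (6,11) ∈ E(G2) ✓
  (7,10) → (φ(7),φ(10)) = (6,9) ∈ E(G2) ✓
  (7,11) → (φ(7),φ(11)) = (3,6) ∈ E(G2) ✓
  (8,9) → (φ(8),φ(9)) = (4,11) ∈ E(G2) ✓
All 34 edges of G1 map to edges of G2, and |E(G1)| = |E(G2)| = 34, so φ is a bijection on edges as well as vertices. Hence G1 ≅ G2.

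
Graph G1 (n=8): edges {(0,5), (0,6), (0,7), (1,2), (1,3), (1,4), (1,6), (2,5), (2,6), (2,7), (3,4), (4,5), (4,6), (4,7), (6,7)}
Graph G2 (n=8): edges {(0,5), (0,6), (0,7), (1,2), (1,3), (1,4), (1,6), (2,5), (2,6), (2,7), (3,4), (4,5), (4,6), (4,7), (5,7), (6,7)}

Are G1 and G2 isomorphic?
No, not isomorphic

The graphs are NOT isomorphic.

Counting edges: G1 has 15 edge(s); G2 has 16 edge(s).
Edge count is an isomorphism invariant (a bijection on vertices induces a bijection on edges), so differing edge counts rule out isomorphism.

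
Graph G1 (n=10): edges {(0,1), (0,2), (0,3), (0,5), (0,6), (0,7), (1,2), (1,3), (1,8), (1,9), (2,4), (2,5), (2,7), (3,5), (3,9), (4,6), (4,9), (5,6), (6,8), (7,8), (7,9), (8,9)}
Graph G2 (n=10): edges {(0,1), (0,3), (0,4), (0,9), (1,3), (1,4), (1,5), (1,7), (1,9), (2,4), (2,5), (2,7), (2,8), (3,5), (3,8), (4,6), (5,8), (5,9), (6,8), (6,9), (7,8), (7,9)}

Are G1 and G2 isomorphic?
Yes, isomorphic

The graphs are isomorphic.
One valid mapping φ: V(G1) → V(G2): 0→1, 1→5, 2→9, 3→3, 4→6, 5→0, 6→4, 7→7, 8→2, 9→8

Verify φ preserves adjacency — for each edge of G1, its image is an edge of G2:
  (0,1) → (φ(0),φ(1)) = (1,5) ∈ E(G2) ✓
  (0,2) → (φ(0),φ(2)) = (1,9) ∈ E(G2) ✓
  (0,3) → (φ(0),φ(3)) = (1,3) ∈ E(G2) ✓
  (0,5) → (φ(0),φ(5)) = (0,1) ∈ E(G2) ✓
  (0,6) → (φ(0),φ(6)) = (1,4) ∈ E(G2) ✓
  (0,7) → (φ(0),φ(7)) = (1,7) ∈ E(G2) ✓
  (1,2) → (φ(1),φ(2)) = (5,9) ∈ E(G2) ✓
  (1,3) → (φ(1),φ(3)) = (3,5) ∈ E(G2) ✓
  (1,8) → (φ(1),φ(8)) = (2,5) ∈ E(G2) ✓
  (1,9) → (φ(1),φ(9)) = (5,8) ∈ E(G2) ✓
  (2,4) → (φ(2),φ(4)) = (6,9) ∈ E(G2) ✓
  (2,5) → (φ(2),φ(5)) = (0,9) ∈ E(G2) ✓
  (2,7) → (φ(2),φ(7)) = (7,9) ∈ E(G2) ✓
  (3,5) → (φ(3),φ(5)) = (0,3) ∈ E(G2) ✓
  (3,9) → (φ(3),φ(9)) = (3,8) ∈ E(G2) ✓
  (4,6) → (φ(4),φ(6)) = (4,6) ∈ E(G2) ✓
  (4,9) → (φ(4),φ(9)) = (6,8) ∈ E(G2) ✓
  (5,6) → (φ(5),φ(6)) = (0,4) ∈ E(G2) ✓
  (6,8) → (φ(6),φ(8)) = (2,4) ∈ E(G2) ✓
  (7,8) → (φ(7),φ(8)) = (2,7) ∈ E(G2) ✓
  (7,9) → (φ(7),φ(9)) = (7,8) ∈ E(G2) ✓
  (8,9) → (φ(8),φ(9)) = (2,8) ∈ E(G2) ✓
All 22 edges of G1 map to edges of G2, and |E(G1)| = |E(G2)| = 22, so φ is a bijection on edges as well as vertices. Hence G1 ≅ G2.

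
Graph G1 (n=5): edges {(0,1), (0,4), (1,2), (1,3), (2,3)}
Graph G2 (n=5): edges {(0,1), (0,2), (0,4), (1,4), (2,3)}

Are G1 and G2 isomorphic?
Yes, isomorphic

The graphs are isomorphic.
One valid mapping φ: V(G1) → V(G2): 0→2, 1→0, 2→1, 3→4, 4→3

Verify φ preserves adjacency — for each edge of G1, its image is an edge of G2:
  (0,1) → (φ(0),φ(1)) = (0,2) ∈ E(G2) ✓
  (0,4) → (φ(0),φ(4)) = (2,3) ∈ E(G2) ✓
  (1,2) → (φ(1),φ(2)) = (0,1) ∈ E(G2) ✓
  (1,3) → (φ(1),φ(3)) = (0,4) ∈ E(G2) ✓
  (2,3) → (φ(2),φ(3)) = (1,4) ∈ E(G2) ✓
All 5 edges of G1 map to edges of G2, and |E(G1)| = |E(G2)| = 5, so φ is a bijection on edges as well as vertices. Hence G1 ≅ G2.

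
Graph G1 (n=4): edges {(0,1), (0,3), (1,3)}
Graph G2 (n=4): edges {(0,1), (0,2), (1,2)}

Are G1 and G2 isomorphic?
Yes, isomorphic

The graphs are isomorphic.
One valid mapping φ: V(G1) → V(G2): 0→2, 1→1, 2→3, 3→0

Verify φ preserves adjacency — for each edge of G1, its image is an edge of G2:
  (0,1) → (φ(0),φ(1)) = (1,2) ∈ E(G2) ✓
  (0,3) → (φ(0),φ(3)) = (0,2) ∈ E(G2) ✓
  (1,3) → (φ(1),φ(3)) = (0,1) ∈ E(G2) ✓
All 3 edges of G1 map to edges of G2, and |E(G1)| = |E(G2)| = 3, so φ is a bijection on edges as well as vertices. Hence G1 ≅ G2.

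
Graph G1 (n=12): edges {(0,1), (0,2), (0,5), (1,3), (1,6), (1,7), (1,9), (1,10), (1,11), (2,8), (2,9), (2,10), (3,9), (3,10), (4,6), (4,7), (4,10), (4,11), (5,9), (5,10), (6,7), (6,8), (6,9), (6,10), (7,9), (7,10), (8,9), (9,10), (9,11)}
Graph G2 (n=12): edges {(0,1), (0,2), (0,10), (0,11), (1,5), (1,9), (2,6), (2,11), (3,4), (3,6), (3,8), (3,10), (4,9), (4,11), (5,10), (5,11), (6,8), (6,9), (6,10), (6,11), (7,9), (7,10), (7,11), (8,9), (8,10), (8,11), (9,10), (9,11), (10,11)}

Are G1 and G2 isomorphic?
Yes, isomorphic

The graphs are isomorphic.
One valid mapping φ: V(G1) → V(G2): 0→1, 1→9, 2→0, 3→7, 4→3, 5→5, 6→6, 7→8, 8→2, 9→11, 10→10, 11→4

Verify φ preserves adjacency — for each edge of G1, its image is an edge of G2:
  (0,1) → (φ(0),φ(1)) = (1,9) ∈ E(G2) ✓
  (0,2) → (φ(0),φ(2)) = (0,1) ∈ E(G2) ✓
  (0,5) → (φ(0),φ(5)) = (1,5) ∈ E(G2) ✓
  (1,3) → (φ(1),φ(3)) = (7,9) ∈ E(G2) ✓
  (1,6) → (φ(1),φ(6)) = (6,9) ∈ E(G2) ✓
  (1,7) → (φ(1),φ(7)) = (8,9) ∈ E(G2) ✓
  (1,9) → (φ(1),φ(9)) = (9,11) ∈ E(G2) ✓
  (1,10) → (φ(1),φ(10)) = (9,10) ∈ E(G2) ✓
  (1,11) → (φ(1),φ(11)) = (4,9) ∈ E(G2) ✓
  (2,8) → (φ(2),φ(8)) = (0,2) ∈ E(G2) ✓
  (2,9) → (φ(2),φ(9)) = (0,11) ∈ E(G2) ✓
  (2,10) → (φ(2),φ(10)) = (0,10) ∈ E(G2) ✓
  (3,9) → (φ(3),φ(9)) = (7,11) ∈ E(G2) ✓
  (3,10) → (φ(3),φ(10)) = (7,10) ∈ E(G2) ✓
  (4,6) → (φ(4),φ(6)) = (3,6) ∈ E(G2) ✓
  (4,7) → (φ(4),φ(7)) = (3,8) ∈ E(G2) ✓
  (4,10) → (φ(4),φ(10)) = (3,10) ∈ E(G2) ✓
  (4,11) → (φ(4),φ(11)) = (3,4) ∈ E(G2) ✓
  (5,9) → (φ(5),φ(9)) = (5,11) ∈ E(G2) ✓
  (5,10) → (φ(5),φ(10)) = (5,10) ∈ E(G2) ✓
  (6,7) → (φ(6),φ(7)) = (6,8) ∈ E(G2) ✓
  (6,8) → (φ(6),φ(8)) = (2,6) ∈ E(G2) ✓
  (6,9) → (φ(6),φ(9)) = (6,11) ∈ E(G2) ✓
  (6,10) → (φ(6),φ(10)) = (6,10) ∈ E(G2) ✓
  (7,9) → (φ(7),φ(9)) = (8,11) ∈ E(G2) ✓
  (7,10) → (φ(7),φ(10)) = (8,10) ∈ E(G2) ✓
  (8,9) → (φ(8),φ(9)) = (2,11) ∈ E(G2) ✓
  (9,10) → (φ(9),φ(10)) = (10,11) ∈ E(G2) ✓
  (9,11) → (φ(9),φ(11)) = (4,11) ∈ E(G2) ✓
All 29 edges of G1 map to edges of G2, and |E(G1)| = |E(G2)| = 29, so φ is a bijection on edges as well as vertices. Hence G1 ≅ G2.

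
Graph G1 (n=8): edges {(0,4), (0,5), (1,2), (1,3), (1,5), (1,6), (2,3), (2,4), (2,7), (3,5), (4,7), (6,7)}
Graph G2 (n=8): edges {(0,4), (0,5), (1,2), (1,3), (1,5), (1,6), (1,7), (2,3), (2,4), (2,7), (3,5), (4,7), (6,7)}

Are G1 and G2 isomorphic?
No, not isomorphic

The graphs are NOT isomorphic.

Counting edges: G1 has 12 edge(s); G2 has 13 edge(s).
Edge count is an isomorphism invariant (a bijection on vertices induces a bijection on edges), so differing edge counts rule out isomorphism.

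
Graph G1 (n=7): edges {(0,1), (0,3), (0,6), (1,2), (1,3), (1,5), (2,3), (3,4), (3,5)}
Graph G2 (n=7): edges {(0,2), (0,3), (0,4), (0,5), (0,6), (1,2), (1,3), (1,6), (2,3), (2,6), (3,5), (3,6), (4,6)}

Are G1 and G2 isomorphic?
No, not isomorphic

The graphs are NOT isomorphic.

Counting triangles (3-cliques): G1 has 3, G2 has 9.
Triangle count is an isomorphism invariant, so differing triangle counts rule out isomorphism.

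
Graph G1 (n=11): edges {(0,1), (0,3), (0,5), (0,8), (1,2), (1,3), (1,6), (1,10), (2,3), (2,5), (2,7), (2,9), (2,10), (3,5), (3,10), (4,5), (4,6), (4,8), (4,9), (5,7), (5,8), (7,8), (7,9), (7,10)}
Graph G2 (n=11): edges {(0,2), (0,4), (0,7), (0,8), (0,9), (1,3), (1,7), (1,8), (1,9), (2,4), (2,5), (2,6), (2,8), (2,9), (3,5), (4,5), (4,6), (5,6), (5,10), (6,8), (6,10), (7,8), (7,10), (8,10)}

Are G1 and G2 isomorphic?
Yes, isomorphic

The graphs are isomorphic.
One valid mapping φ: V(G1) → V(G2): 0→10, 1→5, 2→2, 3→6, 4→1, 5→8, 6→3, 7→0, 8→7, 9→9, 10→4

Verify φ preserves adjacency — for each edge of G1, its image is an edge of G2:
  (0,1) → (φ(0),φ(1)) = (5,10) ∈ E(G2) ✓
  (0,3) → (φ(0),φ(3)) = (6,10) ∈ E(G2) ✓
  (0,5) → (φ(0),φ(5)) = (8,10) ∈ E(G2) ✓
  (0,8) → (φ(0),φ(8)) = (7,10) ∈ E(G2) ✓
  (1,2) → (φ(1),φ(2)) = (2,5) ∈ E(G2) ✓
  (1,3) → (φ(1),φ(3)) = (5,6) ∈ E(G2) ✓
  (1,6) → (φ(1),φ(6)) = (3,5) ∈ E(G2) ✓
  (1,10) → (φ(1),φ(10)) = (4,5) ∈ E(G2) ✓
  (2,3) → (φ(2),φ(3)) = (2,6) ∈ E(G2) ✓
  (2,5) → (φ(2),φ(5)) = (2,8) ∈ E(G2) ✓
  (2,7) → (φ(2),φ(7)) = (0,2) ∈ E(G2) ✓
  (2,9) → (φ(2),φ(9)) = (2,9) ∈ E(G2) ✓
  (2,10) → (φ(2),φ(10)) = (2,4) ∈ E(G2) ✓
  (3,5) → (φ(3),φ(5)) = (6,8) ∈ E(G2) ✓
  (3,10) → (φ(3),φ(10)) = (4,6) ∈ E(G2) ✓
  (4,5) → (φ(4),φ(5)) = (1,8) ∈ E(G2) ✓
  (4,6) → (φ(4),φ(6)) = (1,3) ∈ E(G2) ✓
  (4,8) → (φ(4),φ(8)) = (1,7) ∈ E(G2) ✓
  (4,9) → (φ(4),φ(9)) = (1,9) ∈ E(G2) ✓
  (5,7) → (φ(5),φ(7)) = (0,8) ∈ E(G2) ✓
  (5,8) → (φ(5),φ(8)) = (7,8) ∈ E(G2) ✓
  (7,8) → (φ(7),φ(8)) = (0,7) ∈ E(G2) ✓
  (7,9) → (φ(7),φ(9)) = (0,9) ∈ E(G2) ✓
  (7,10) → (φ(7),φ(10)) = (0,4) ∈ E(G2) ✓
All 24 edges of G1 map to edges of G2, and |E(G1)| = |E(G2)| = 24, so φ is a bijection on edges as well as vertices. Hence G1 ≅ G2.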